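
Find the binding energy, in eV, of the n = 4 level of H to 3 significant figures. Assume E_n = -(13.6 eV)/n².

0.850 eV

E_4 = −13.60/16 = −0.850 eV, so ionization (to E = 0) requires 0.850 eV.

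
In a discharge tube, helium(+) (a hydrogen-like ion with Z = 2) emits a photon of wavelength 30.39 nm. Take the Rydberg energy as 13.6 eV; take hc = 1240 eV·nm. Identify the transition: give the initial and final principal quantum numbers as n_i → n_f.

n_i = 2, n_f = 1

The photon energy is ΔE = hc/λ = 1240 / 30.39 = 40.80 eV.
With Z = 2, ΔE = 54.40 × (1/n_f² − 1/n_i²), so 1/n_f² − 1/n_i² = 0.7501.
Trying n_f = 1 gives 1/n_i² = 0.2499, i.e. n_i ≈ 2; this pair matches.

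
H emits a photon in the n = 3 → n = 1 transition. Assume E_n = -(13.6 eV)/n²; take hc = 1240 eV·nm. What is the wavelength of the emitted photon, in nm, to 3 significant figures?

103 nm

ΔE = 13.60 × (1/1² − 1/3²) = 13.60 × 0.8889 = 12.09 eV.
λ = hc/ΔE = 1240 / 12.09 = 103 nm.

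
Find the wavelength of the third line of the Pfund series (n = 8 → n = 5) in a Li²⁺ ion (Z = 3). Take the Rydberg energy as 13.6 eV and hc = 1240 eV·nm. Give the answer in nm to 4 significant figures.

415.6 nm

The Pfund series terminates on n_f = 5; the third line has n_i = 5+3 = 8.
ΔE = 122.4 × (1/5² − 1/8²) = 2.984 eV.
λ = 1240 / 2.984 = 415.6 nm.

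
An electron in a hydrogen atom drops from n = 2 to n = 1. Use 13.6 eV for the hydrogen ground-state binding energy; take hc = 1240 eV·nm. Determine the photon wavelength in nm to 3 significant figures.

ΔE = 13.60 × (1/1² − 1/2²) = 13.60 × 0.7500 = 10.20 eV.
λ = hc/ΔE = 1240 / 10.20 = 122 nm.

122 nm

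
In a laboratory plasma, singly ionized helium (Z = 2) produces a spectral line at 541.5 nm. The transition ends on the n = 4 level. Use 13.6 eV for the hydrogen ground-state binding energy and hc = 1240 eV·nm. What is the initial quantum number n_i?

The photon energy is ΔE = hc/λ = 1240 / 541.5 = 2.290 eV.
With Z = 2, ΔE = 54.40 × (1/n_f² − 1/n_i²), so 1/n_f² − 1/n_i² = 0.04209.
With n_f = 4: 1/n_i² = 1/16 − 0.04209 = 0.02041, so n_i ≈ 7.00.

n_i = 7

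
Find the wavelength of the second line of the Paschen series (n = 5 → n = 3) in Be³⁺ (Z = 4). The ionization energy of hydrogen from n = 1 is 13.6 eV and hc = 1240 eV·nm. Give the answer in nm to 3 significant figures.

80.1 nm

The Paschen series terminates on n_f = 3; the second line has n_i = 3+2 = 5.
ΔE = 217.6 × (1/3² − 1/5²) = 15.47 eV.
λ = 1240 / 15.47 = 80.1 nm.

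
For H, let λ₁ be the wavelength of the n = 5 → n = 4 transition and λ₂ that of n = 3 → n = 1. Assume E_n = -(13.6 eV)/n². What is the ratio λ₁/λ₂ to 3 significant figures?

39.5

λ ∝ 1/ΔE ∝ 1/(1/n_f² − 1/n_i²), and the Z² and hc factors cancel in the ratio.
λ₁/λ₂ = (1/1² − 1/3²)/(1/4² − 1/5²) = 0.8889/0.02250 = 39.5.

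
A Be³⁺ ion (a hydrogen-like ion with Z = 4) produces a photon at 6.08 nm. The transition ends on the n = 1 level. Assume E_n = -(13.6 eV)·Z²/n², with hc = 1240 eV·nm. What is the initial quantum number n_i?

n_i = 4

The photon energy is ΔE = hc/λ = 1240 / 6.08 = 203.9 eV.
With Z = 4, ΔE = 217.6 × (1/n_f² − 1/n_i²), so 1/n_f² − 1/n_i² = 0.9373.
With n_f = 1: 1/n_i² = 1/1 − 0.9373 = 0.06274, so n_i ≈ 3.99.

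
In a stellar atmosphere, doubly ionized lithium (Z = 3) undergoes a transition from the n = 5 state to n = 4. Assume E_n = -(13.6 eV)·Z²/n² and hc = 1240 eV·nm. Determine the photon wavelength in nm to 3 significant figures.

For Z = 3 the level energies scale as Z², so the effective Rydberg energy is 13.6 × 9 = 122.4 eV.
ΔE = 122.4 × (1/4² − 1/5²) = 122.4 × 0.02250 = 2.754 eV.
λ = hc/ΔE = 1240 / 2.754 = 450 nm.

450 nm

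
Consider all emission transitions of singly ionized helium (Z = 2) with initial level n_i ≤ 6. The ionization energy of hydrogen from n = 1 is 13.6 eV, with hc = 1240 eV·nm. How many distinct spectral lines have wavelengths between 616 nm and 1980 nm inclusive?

3

Enumerate all n_i → n_f pairs with 1 ≤ n_f < n_i ≤ 6 and compute λ = 1240 / [13.6·4·(1/n_f² − 1/n_i²)].
Lines falling in [616, 1980] nm: 6→4 (656.5 nm), 5→4 (1013 nm), 6→5 (1865 nm).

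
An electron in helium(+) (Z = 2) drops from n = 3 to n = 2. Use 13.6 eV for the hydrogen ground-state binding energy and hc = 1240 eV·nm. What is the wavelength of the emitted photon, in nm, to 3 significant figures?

164 nm

For Z = 2 the level energies scale as Z², so the effective Rydberg energy is 13.6 × 4 = 54.40 eV.
ΔE = 54.40 × (1/2² − 1/3²) = 54.40 × 0.1389 = 7.556 eV.
λ = hc/ΔE = 1240 / 7.556 = 164 nm.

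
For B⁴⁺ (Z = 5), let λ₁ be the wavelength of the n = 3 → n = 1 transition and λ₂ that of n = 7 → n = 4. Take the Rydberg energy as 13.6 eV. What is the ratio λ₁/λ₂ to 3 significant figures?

0.0474

λ ∝ 1/ΔE ∝ 1/(1/n_f² − 1/n_i²), and the Z² and hc factors cancel in the ratio.
λ₁/λ₂ = (1/4² − 1/7²)/(1/1² − 1/3²) = 0.04209/0.8889 = 0.0474.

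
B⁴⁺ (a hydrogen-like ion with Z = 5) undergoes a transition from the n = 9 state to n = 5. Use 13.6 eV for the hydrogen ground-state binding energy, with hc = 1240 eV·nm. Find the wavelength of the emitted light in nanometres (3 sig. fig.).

132 nm

For Z = 5 the level energies scale as Z², so the effective Rydberg energy is 13.6 × 25 = 340.0 eV.
ΔE = 340.0 × (1/5² − 1/9²) = 340.0 × 0.02765 = 9.402 eV.
λ = hc/ΔE = 1240 / 9.402 = 132 nm.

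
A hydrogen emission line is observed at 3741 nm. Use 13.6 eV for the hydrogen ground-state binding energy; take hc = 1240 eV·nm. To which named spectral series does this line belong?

ΔE = 1240/3741 = 0.3315 eV.
This matches 13.6 × (1/5² − 1/8²), so n_f = 5: the Pfund series.

Pfund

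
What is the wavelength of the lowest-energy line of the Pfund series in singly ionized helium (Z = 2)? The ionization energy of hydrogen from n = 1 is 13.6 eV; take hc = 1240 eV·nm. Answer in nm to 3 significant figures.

1860 nm

The Pfund series terminates on n_f = 5; the first line has n_i = 5+1 = 6.
ΔE = 54.40 × (1/5² − 1/6²) = 0.6649 eV.
λ = 1240 / 0.6649 = 1860 nm.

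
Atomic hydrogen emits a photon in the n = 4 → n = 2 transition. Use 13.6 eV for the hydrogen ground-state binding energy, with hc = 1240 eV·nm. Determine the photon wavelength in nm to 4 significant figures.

ΔE = 13.60 × (1/2² − 1/4²) = 13.60 × 0.1875 = 2.550 eV.
λ = hc/ΔE = 1240 / 2.550 = 486.3 nm.

486.3 nm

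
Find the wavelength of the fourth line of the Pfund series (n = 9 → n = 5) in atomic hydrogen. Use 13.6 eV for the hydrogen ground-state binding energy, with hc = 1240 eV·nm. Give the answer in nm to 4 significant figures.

The Pfund series terminates on n_f = 5; the fourth line has n_i = 5+4 = 9.
ΔE = 13.60 × (1/5² − 1/9²) = 0.3761 eV.
λ = 1240 / 0.3761 = 3297 nm.

3297 nm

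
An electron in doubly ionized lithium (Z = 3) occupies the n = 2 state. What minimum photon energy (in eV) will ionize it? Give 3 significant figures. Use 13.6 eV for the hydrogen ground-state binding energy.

E_n = −13.6 Z²/n² = −122.4/n² eV for Z = 3.
E_2 = −122.4/4 = −30.6 eV, so ionization (to E = 0) requires 30.6 eV.

30.6 eV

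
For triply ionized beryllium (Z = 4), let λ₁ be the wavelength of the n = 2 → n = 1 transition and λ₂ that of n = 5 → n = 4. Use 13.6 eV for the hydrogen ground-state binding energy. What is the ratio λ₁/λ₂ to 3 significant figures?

λ ∝ 1/ΔE ∝ 1/(1/n_f² − 1/n_i²), and the Z² and hc factors cancel in the ratio.
λ₁/λ₂ = (1/4² − 1/5²)/(1/1² − 1/2²) = 0.02250/0.7500 = 0.0300.

0.0300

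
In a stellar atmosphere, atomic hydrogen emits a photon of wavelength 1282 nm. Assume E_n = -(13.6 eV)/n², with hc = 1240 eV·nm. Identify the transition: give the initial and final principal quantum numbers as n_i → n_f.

The photon energy is ΔE = hc/λ = 1240 / 1282 = 0.9672 eV.
With Z = 1, ΔE = 13.60 × (1/n_f² − 1/n_i²), so 1/n_f² − 1/n_i² = 0.07112.
Trying n_f = 3 gives 1/n_i² = 0.03999, i.e. n_i ≈ 5; this pair matches.

n_i = 5, n_f = 3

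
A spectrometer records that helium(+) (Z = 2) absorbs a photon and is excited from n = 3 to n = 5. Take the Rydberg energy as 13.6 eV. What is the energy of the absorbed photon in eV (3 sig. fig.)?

The Bohr energies scale as Z², so for Z = 2: E_n = −54.40/n² eV.
E_5 = −54.40/25 = −2.176 eV and E_3 = −54.40/9 = −6.044 eV.
The photon energy is |E_5 − E_3| = 3.87 eV.

3.87 eV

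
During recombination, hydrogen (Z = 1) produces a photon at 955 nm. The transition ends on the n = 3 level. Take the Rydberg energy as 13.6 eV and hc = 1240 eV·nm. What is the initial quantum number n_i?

n_i = 8

The photon energy is ΔE = hc/λ = 1240 / 955 = 1.298 eV.
With Z = 1, ΔE = 13.60 × (1/n_f² − 1/n_i²), so 1/n_f² − 1/n_i² = 0.09547.
With n_f = 3: 1/n_i² = 1/9 − 0.09547 = 0.01564, so n_i ≈ 8.00.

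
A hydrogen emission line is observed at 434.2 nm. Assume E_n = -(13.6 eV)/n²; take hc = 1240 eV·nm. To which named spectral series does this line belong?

ΔE = 1240/434.2 = 2.856 eV.
This matches 13.6 × (1/2² − 1/5²), so n_f = 2: the Balmer series.

Balmer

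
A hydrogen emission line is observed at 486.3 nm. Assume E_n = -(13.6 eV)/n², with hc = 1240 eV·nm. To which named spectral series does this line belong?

Balmer

ΔE = 1240/486.3 = 2.550 eV.
This matches 13.6 × (1/2² − 1/4²), so n_f = 2: the Balmer series.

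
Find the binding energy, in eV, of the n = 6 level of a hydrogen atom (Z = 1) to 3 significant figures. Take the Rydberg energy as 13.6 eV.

E_6 = −13.60/36 = −0.378 eV, so ionization (to E = 0) requires 0.378 eV.

0.378 eV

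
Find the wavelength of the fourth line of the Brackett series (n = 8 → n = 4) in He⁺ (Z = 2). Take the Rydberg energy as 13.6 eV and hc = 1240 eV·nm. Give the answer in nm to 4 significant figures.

The Brackett series terminates on n_f = 4; the fourth line has n_i = 4+4 = 8.
ΔE = 54.40 × (1/4² − 1/8²) = 2.550 eV.
λ = 1240 / 2.550 = 486.3 nm.

486.3 nm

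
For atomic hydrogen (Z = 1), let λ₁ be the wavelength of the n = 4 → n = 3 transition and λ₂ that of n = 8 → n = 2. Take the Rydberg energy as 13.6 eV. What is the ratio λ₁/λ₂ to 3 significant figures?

4.82

λ ∝ 1/ΔE ∝ 1/(1/n_f² − 1/n_i²), and the Z² and hc factors cancel in the ratio.
λ₁/λ₂ = (1/2² − 1/8²)/(1/3² − 1/4²) = 0.2344/0.04861 = 4.82.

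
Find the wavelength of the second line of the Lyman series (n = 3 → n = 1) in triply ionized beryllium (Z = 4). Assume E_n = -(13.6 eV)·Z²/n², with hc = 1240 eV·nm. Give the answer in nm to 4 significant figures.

6.411 nm

The Lyman series terminates on n_f = 1; the second line has n_i = 1+2 = 3.
ΔE = 217.6 × (1/1² − 1/3²) = 193.4 eV.
λ = 1240 / 193.4 = 6.411 nm.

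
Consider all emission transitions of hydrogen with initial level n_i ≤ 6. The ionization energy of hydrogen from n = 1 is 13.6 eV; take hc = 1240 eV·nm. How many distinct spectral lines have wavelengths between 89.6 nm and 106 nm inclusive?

Enumerate all n_i → n_f pairs with 1 ≤ n_f < n_i ≤ 6 and compute λ = 1240 / [13.6·1·(1/n_f² − 1/n_i²)].
Lines falling in [89.6, 106] nm: 6→1 (93.78 nm), 5→1 (94.98 nm), 4→1 (97.25 nm), 3→1 (102.6 nm).

4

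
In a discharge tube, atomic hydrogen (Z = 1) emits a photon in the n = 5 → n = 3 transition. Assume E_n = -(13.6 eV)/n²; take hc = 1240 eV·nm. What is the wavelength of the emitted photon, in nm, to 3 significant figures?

ΔE = 13.60 × (1/3² − 1/5²) = 13.60 × 0.07111 = 0.9671 eV.
λ = hc/ΔE = 1240 / 0.9671 = 1280 nm.

1280 nm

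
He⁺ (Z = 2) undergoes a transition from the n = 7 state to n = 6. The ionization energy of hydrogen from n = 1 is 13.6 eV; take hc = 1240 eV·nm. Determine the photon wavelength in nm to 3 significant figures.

For Z = 2 the level energies scale as Z², so the effective Rydberg energy is 13.6 × 4 = 54.40 eV.
ΔE = 54.40 × (1/6² − 1/7²) = 54.40 × 0.007370 = 0.4009 eV.
λ = hc/ΔE = 1240 / 0.4009 = 3090 nm.

3090 nm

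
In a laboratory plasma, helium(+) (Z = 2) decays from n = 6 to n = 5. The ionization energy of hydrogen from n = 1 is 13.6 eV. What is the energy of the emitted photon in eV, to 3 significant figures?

0.665 eV

The Bohr energies scale as Z², so for Z = 2: E_n = −54.40/n² eV.
E_6 = −54.40/36 = −1.511 eV and E_5 = −54.40/25 = −2.176 eV.
The photon energy is |E_6 − E_5| = 0.665 eV.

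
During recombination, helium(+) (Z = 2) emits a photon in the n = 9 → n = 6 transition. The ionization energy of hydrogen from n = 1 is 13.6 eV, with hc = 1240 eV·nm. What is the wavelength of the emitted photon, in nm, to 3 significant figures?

For Z = 2 the level energies scale as Z², so the effective Rydberg energy is 13.6 × 4 = 54.40 eV.
ΔE = 54.40 × (1/6² − 1/9²) = 54.40 × 0.01543 = 0.8395 eV.
λ = hc/ΔE = 1240 / 0.8395 = 1480 nm.

1480 nm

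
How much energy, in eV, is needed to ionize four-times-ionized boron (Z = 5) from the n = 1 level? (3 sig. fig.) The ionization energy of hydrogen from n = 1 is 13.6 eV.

E_n = −13.6 Z²/n² = −340.0/n² eV for Z = 5.
E_1 = −340.0/1 = −340 eV, so ionization (to E = 0) requires 340 eV.

340 eV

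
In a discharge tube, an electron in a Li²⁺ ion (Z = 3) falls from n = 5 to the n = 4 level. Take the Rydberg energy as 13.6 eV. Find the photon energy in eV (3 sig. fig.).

2.75 eV

The Bohr energies scale as Z², so for Z = 3: E_n = −122.4/n² eV.
E_5 = −122.4/25 = −4.896 eV and E_4 = −122.4/16 = −7.650 eV.
The photon energy is |E_5 − E_4| = 2.75 eV.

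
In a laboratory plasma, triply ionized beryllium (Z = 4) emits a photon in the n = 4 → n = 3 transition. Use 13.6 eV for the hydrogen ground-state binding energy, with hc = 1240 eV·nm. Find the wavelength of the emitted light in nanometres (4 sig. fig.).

117.2 nm

For Z = 4 the level energies scale as Z², so the effective Rydberg energy is 13.6 × 16 = 217.6 eV.
ΔE = 217.6 × (1/3² − 1/4²) = 217.6 × 0.04861 = 10.58 eV.
λ = hc/ΔE = 1240 / 10.58 = 117.2 nm.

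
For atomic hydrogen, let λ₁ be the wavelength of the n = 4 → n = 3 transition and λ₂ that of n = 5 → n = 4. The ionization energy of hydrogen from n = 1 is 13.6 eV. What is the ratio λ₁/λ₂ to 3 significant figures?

λ ∝ 1/ΔE ∝ 1/(1/n_f² − 1/n_i²), and the Z² and hc factors cancel in the ratio.
λ₁/λ₂ = (1/4² − 1/5²)/(1/3² − 1/4²) = 0.02250/0.04861 = 0.463.

0.463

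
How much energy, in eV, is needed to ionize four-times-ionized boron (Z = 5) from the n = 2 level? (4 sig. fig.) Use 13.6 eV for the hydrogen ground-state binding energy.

85.00 eV

E_n = −13.6 Z²/n² = −340.0/n² eV for Z = 5.
E_2 = −340.0/4 = −85.00 eV, so ionization (to E = 0) requires 85.00 eV.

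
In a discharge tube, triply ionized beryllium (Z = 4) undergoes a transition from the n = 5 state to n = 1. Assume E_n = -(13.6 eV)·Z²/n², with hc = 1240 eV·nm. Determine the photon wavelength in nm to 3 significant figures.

For Z = 4 the level energies scale as Z², so the effective Rydberg energy is 13.6 × 16 = 217.6 eV.
ΔE = 217.6 × (1/1² − 1/5²) = 217.6 × 0.9600 = 208.9 eV.
λ = hc/ΔE = 1240 / 208.9 = 5.94 nm.

5.94 nm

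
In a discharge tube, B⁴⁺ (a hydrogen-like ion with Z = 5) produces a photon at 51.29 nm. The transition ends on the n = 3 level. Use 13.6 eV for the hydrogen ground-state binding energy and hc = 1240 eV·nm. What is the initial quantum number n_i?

The photon energy is ΔE = hc/λ = 1240 / 51.29 = 24.18 eV.
With Z = 5, ΔE = 340.0 × (1/n_f² − 1/n_i²), so 1/n_f² − 1/n_i² = 0.07111.
With n_f = 3: 1/n_i² = 1/9 − 0.07111 = 0.04000, so n_i ≈ 5.00.

n_i = 5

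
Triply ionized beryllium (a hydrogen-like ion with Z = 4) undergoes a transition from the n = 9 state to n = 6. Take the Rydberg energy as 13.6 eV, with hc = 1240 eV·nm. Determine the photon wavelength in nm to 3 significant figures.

For Z = 4 the level energies scale as Z², so the effective Rydberg energy is 13.6 × 16 = 217.6 eV.
ΔE = 217.6 × (1/6² − 1/9²) = 217.6 × 0.01543 = 3.358 eV.
λ = hc/ΔE = 1240 / 3.358 = 369 nm.

369 nm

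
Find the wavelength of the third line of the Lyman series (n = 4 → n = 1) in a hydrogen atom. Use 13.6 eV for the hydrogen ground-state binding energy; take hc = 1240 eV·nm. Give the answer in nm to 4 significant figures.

The Lyman series terminates on n_f = 1; the third line has n_i = 1+3 = 4.
ΔE = 13.60 × (1/1² − 1/4²) = 12.75 eV.
λ = 1240 / 12.75 = 97.25 nm.

97.25 nm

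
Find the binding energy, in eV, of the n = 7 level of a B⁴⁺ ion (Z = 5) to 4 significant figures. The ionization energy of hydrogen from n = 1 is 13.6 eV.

E_n = −13.6 Z²/n² = −340.0/n² eV for Z = 5.
E_7 = −340.0/49 = −6.939 eV, so ionization (to E = 0) requires 6.939 eV.

6.939 eV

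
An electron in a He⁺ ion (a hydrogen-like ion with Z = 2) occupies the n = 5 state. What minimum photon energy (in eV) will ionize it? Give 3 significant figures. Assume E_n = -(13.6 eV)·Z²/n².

E_n = −13.6 Z²/n² = −54.40/n² eV for Z = 2.
E_5 = −54.40/25 = −2.18 eV, so ionization (to E = 0) requires 2.18 eV.

2.18 eV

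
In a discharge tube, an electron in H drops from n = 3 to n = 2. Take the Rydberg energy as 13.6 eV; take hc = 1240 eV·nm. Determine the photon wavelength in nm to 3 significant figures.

656 nm

ΔE = 13.60 × (1/2² − 1/3²) = 13.60 × 0.1389 = 1.889 eV.
λ = hc/ΔE = 1240 / 1.889 = 656 nm.
This line belongs to the Balmer series.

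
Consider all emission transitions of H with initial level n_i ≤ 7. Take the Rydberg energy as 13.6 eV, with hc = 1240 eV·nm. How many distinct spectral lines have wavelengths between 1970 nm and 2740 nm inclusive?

Enumerate all n_i → n_f pairs with 1 ≤ n_f < n_i ≤ 7 and compute λ = 1240 / [13.6·1·(1/n_f² − 1/n_i²)].
Lines falling in [1970, 2740] nm: 7→4 (2166 nm), 6→4 (2626 nm).

2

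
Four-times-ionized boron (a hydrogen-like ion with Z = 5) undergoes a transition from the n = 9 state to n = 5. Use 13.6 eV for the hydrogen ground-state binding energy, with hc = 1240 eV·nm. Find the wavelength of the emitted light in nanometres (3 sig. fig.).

For Z = 5 the level energies scale as Z², so the effective Rydberg energy is 13.6 × 25 = 340.0 eV.
ΔE = 340.0 × (1/5² − 1/9²) = 340.0 × 0.02765 = 9.402 eV.
λ = hc/ΔE = 1240 / 9.402 = 132 nm.

132 nm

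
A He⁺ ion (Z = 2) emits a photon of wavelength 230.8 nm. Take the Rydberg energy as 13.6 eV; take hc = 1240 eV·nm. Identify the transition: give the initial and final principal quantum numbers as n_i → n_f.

n_i = 9, n_f = 3

The photon energy is ΔE = hc/λ = 1240 / 230.8 = 5.373 eV.
With Z = 2, ΔE = 54.40 × (1/n_f² − 1/n_i²), so 1/n_f² − 1/n_i² = 0.09876.
Trying n_f = 3 gives 1/n_i² = 0.01235, i.e. n_i ≈ 9; this pair matches.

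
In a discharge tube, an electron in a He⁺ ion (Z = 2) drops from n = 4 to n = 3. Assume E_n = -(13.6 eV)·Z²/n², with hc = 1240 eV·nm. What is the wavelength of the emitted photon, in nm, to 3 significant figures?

For Z = 2 the level energies scale as Z², so the effective Rydberg energy is 13.6 × 4 = 54.40 eV.
ΔE = 54.40 × (1/3² − 1/4²) = 54.40 × 0.04861 = 2.644 eV.
λ = hc/ΔE = 1240 / 2.644 = 469 nm.

469 nm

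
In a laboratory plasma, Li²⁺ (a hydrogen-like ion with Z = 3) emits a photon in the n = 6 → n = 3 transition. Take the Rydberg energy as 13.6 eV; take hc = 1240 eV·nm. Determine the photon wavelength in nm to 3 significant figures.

122 nm

For Z = 3 the level energies scale as Z², so the effective Rydberg energy is 13.6 × 9 = 122.4 eV.
ΔE = 122.4 × (1/3² − 1/6²) = 122.4 × 0.08333 = 10.20 eV.
λ = hc/ΔE = 1240 / 10.20 = 122 nm.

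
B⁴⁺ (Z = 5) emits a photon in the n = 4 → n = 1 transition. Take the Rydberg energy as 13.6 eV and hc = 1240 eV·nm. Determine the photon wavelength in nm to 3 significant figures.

3.89 nm

For Z = 5 the level energies scale as Z², so the effective Rydberg energy is 13.6 × 25 = 340.0 eV.
ΔE = 340.0 × (1/1² − 1/4²) = 340.0 × 0.9375 = 318.8 eV.
λ = hc/ΔE = 1240 / 318.8 = 3.89 nm.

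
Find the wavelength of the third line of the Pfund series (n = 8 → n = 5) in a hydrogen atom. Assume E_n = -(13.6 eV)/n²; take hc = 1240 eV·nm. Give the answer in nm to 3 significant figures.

3740 nm

The Pfund series terminates on n_f = 5; the third line has n_i = 5+3 = 8.
ΔE = 13.60 × (1/5² − 1/8²) = 0.3315 eV.
λ = 1240 / 0.3315 = 3740 nm.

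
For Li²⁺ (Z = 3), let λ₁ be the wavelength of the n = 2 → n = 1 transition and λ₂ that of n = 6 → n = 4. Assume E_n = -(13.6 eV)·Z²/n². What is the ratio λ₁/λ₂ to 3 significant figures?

0.0463

λ ∝ 1/ΔE ∝ 1/(1/n_f² − 1/n_i²), and the Z² and hc factors cancel in the ratio.
λ₁/λ₂ = (1/4² − 1/6²)/(1/1² − 1/2²) = 0.03472/0.7500 = 0.0463.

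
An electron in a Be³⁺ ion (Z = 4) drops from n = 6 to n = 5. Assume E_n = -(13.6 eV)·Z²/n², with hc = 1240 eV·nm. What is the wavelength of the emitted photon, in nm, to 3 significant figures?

466 nm

For Z = 4 the level energies scale as Z², so the effective Rydberg energy is 13.6 × 16 = 217.6 eV.
ΔE = 217.6 × (1/5² − 1/6²) = 217.6 × 0.01222 = 2.660 eV.
λ = hc/ΔE = 1240 / 2.660 = 466 nm.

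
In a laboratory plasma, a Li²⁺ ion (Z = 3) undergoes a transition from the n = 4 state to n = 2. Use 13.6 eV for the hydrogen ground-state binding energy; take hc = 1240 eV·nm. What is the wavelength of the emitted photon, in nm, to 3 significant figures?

For Z = 3 the level energies scale as Z², so the effective Rydberg energy is 13.6 × 9 = 122.4 eV.
ΔE = 122.4 × (1/2² − 1/4²) = 122.4 × 0.1875 = 22.95 eV.
λ = hc/ΔE = 1240 / 22.95 = 54.0 nm.

54.0 nm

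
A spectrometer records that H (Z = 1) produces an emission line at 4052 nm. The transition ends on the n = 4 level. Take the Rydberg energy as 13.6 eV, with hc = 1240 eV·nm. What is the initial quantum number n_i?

n_i = 5

The photon energy is ΔE = hc/λ = 1240 / 4052 = 0.3060 eV.
With Z = 1, ΔE = 13.60 × (1/n_f² − 1/n_i²), so 1/n_f² − 1/n_i² = 0.02250.
With n_f = 4: 1/n_i² = 1/16 − 0.02250 = 0.04000, so n_i ≈ 5.00.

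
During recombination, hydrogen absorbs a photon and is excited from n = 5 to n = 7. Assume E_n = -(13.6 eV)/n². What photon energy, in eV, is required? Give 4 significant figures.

0.2664 eV

E_7 = −13.60/49 = −0.2776 eV and E_5 = −13.60/25 = −0.5440 eV.
The photon energy is |E_7 − E_5| = 0.2664 eV.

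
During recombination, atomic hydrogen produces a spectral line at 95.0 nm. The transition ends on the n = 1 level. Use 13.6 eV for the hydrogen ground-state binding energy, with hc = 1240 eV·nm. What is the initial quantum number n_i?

n_i = 5

The photon energy is ΔE = hc/λ = 1240 / 95.0 = 13.05 eV.
With Z = 1, ΔE = 13.60 × (1/n_f² − 1/n_i²), so 1/n_f² − 1/n_i² = 0.9598.
With n_f = 1: 1/n_i² = 1/1 − 0.9598 = 0.04025, so n_i ≈ 4.98.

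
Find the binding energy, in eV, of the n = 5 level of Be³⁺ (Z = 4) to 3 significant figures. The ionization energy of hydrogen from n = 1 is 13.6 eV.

8.70 eV

E_n = −13.6 Z²/n² = −217.6/n² eV for Z = 4.
E_5 = −217.6/25 = −8.70 eV, so ionization (to E = 0) requires 8.70 eV.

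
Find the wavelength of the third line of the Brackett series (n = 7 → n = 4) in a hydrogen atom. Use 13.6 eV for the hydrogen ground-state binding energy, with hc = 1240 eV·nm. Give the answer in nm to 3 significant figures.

2170 nm

The Brackett series terminates on n_f = 4; the third line has n_i = 4+3 = 7.
ΔE = 13.60 × (1/4² − 1/7²) = 0.5724 eV.
λ = 1240 / 0.5724 = 2170 nm.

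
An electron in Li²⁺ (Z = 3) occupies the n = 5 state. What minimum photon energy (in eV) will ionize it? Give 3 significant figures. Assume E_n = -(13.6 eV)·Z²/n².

4.90 eV

E_n = −13.6 Z²/n² = −122.4/n² eV for Z = 3.
E_5 = −122.4/25 = −4.90 eV, so ionization (to E = 0) requires 4.90 eV.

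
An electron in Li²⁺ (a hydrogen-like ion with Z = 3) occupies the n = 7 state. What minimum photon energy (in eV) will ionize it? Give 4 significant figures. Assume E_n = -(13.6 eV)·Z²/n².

E_n = −13.6 Z²/n² = −122.4/n² eV for Z = 3.
E_7 = −122.4/49 = −2.498 eV, so ionization (to E = 0) requires 2.498 eV.

2.498 eV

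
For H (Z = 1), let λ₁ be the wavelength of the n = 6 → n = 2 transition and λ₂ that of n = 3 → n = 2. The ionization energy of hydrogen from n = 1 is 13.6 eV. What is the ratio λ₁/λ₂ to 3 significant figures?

λ ∝ 1/ΔE ∝ 1/(1/n_f² − 1/n_i²), and the Z² and hc factors cancel in the ratio.
λ₁/λ₂ = (1/2² − 1/3²)/(1/2² − 1/6²) = 0.1389/0.2222 = 0.625.

0.625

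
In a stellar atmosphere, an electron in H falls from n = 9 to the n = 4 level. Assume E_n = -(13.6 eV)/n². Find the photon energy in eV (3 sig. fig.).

E_9 = −13.60/81 = −0.1679 eV and E_4 = −13.60/16 = −0.8500 eV.
The photon energy is |E_9 − E_4| = 0.682 eV.

0.682 eV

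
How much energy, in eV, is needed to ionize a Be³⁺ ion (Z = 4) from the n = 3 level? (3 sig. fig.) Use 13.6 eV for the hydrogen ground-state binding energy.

E_n = −13.6 Z²/n² = −217.6/n² eV for Z = 4.
E_3 = −217.6/9 = −24.2 eV, so ionization (to E = 0) requires 24.2 eV.

24.2 eV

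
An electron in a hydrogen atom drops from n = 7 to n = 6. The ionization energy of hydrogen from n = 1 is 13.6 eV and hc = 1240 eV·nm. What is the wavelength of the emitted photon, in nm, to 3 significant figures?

12400 nm

ΔE = 13.60 × (1/6² − 1/7²) = 13.60 × 0.007370 = 0.1002 eV.
λ = hc/ΔE = 1240 / 0.1002 = 12400 nm.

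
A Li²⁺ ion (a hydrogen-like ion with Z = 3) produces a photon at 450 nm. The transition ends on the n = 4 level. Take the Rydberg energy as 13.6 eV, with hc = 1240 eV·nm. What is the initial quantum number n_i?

The photon energy is ΔE = hc/λ = 1240 / 450 = 2.756 eV.
With Z = 3, ΔE = 122.4 × (1/n_f² − 1/n_i²), so 1/n_f² − 1/n_i² = 0.02251.
With n_f = 4: 1/n_i² = 1/16 − 0.02251 = 0.03999, so n_i ≈ 5.00.

n_i = 5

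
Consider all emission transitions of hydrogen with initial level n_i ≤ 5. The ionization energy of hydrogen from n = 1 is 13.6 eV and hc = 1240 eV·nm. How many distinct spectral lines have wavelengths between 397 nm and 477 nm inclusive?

Enumerate all n_i → n_f pairs with 1 ≤ n_f < n_i ≤ 5 and compute λ = 1240 / [13.6·1·(1/n_f² − 1/n_i²)].
Lines falling in [397, 477] nm: 5→2 (434.2 nm).

1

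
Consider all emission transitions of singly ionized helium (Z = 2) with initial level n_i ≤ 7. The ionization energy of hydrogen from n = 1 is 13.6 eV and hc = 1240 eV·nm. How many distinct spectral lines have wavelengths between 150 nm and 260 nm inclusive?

Enumerate all n_i → n_f pairs with 1 ≤ n_f < n_i ≤ 7 and compute λ = 1240 / [13.6·4·(1/n_f² − 1/n_i²)].
Lines falling in [150, 260] nm: 3→2 (164.1 nm), 7→3 (251.3 nm).

2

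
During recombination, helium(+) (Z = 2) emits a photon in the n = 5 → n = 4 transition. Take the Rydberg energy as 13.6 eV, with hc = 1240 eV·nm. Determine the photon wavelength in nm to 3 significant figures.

1010 nm

For Z = 2 the level energies scale as Z², so the effective Rydberg energy is 13.6 × 4 = 54.40 eV.
ΔE = 54.40 × (1/4² − 1/5²) = 54.40 × 0.02250 = 1.224 eV.
λ = hc/ΔE = 1240 / 1.224 = 1010 nm.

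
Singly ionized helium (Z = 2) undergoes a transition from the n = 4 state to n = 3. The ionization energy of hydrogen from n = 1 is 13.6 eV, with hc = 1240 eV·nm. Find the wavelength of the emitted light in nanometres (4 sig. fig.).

468.9 nm

For Z = 2 the level energies scale as Z², so the effective Rydberg energy is 13.6 × 4 = 54.40 eV.
ΔE = 54.40 × (1/3² − 1/4²) = 54.40 × 0.04861 = 2.644 eV.
λ = hc/ΔE = 1240 / 2.644 = 468.9 nm.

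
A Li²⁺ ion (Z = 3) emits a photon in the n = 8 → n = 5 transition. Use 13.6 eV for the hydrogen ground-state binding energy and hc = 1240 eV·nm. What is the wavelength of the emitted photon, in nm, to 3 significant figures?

416 nm

For Z = 3 the level energies scale as Z², so the effective Rydberg energy is 13.6 × 9 = 122.4 eV.
ΔE = 122.4 × (1/5² − 1/8²) = 122.4 × 0.02438 = 2.984 eV.
λ = hc/ΔE = 1240 / 2.984 = 416 nm.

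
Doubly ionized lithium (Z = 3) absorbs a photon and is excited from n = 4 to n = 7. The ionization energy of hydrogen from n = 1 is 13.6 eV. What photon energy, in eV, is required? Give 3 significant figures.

The Bohr energies scale as Z², so for Z = 3: E_n = −122.4/n² eV.
E_7 = −122.4/49 = −2.498 eV and E_4 = −122.4/16 = −7.650 eV.
The photon energy is |E_7 − E_4| = 5.15 eV.

5.15 eV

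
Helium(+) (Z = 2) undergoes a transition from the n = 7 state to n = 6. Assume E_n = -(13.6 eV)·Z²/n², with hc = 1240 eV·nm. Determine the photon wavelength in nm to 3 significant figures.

3090 nm

For Z = 2 the level energies scale as Z², so the effective Rydberg energy is 13.6 × 4 = 54.40 eV.
ΔE = 54.40 × (1/6² − 1/7²) = 54.40 × 0.007370 = 0.4009 eV.
λ = hc/ΔE = 1240 / 0.4009 = 3090 nm.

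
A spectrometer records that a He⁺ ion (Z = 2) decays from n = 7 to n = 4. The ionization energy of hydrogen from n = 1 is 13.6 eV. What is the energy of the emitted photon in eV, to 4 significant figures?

The Bohr energies scale as Z², so for Z = 2: E_n = −54.40/n² eV.
E_7 = −54.40/49 = −1.110 eV and E_4 = −54.40/16 = −3.400 eV.
The photon energy is |E_7 − E_4| = 2.290 eV.

2.290 eV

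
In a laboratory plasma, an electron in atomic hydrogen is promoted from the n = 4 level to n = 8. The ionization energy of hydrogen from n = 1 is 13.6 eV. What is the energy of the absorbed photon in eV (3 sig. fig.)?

0.638 eV

E_8 = −13.60/64 = −0.2125 eV and E_4 = −13.60/16 = −0.8500 eV.
The photon energy is |E_8 − E_4| = 0.638 eV.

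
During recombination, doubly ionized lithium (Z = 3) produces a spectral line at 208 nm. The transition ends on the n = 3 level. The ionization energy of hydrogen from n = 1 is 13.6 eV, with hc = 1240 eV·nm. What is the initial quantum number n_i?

n_i = 4

The photon energy is ΔE = hc/λ = 1240 / 208 = 5.962 eV.
With Z = 3, ΔE = 122.4 × (1/n_f² − 1/n_i²), so 1/n_f² − 1/n_i² = 0.04871.
With n_f = 3: 1/n_i² = 1/9 − 0.04871 = 0.06241, so n_i ≈ 4.00.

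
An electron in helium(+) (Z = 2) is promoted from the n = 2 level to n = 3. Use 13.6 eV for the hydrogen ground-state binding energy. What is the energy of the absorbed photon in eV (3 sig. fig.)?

7.56 eV

The Bohr energies scale as Z², so for Z = 2: E_n = −54.40/n² eV.
E_3 = −54.40/9 = −6.044 eV and E_2 = −54.40/4 = −13.60 eV.
The photon energy is |E_3 − E_2| = 7.56 eV.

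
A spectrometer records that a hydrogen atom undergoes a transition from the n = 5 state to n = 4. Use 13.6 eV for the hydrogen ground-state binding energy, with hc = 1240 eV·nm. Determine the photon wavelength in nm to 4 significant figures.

4052 nm

ΔE = 13.60 × (1/4² − 1/5²) = 13.60 × 0.02250 = 0.3060 eV.
λ = hc/ΔE = 1240 / 0.3060 = 4052 nm.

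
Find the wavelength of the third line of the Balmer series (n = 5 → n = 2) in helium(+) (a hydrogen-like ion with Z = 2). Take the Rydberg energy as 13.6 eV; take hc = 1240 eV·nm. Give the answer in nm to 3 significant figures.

109 nm

The Balmer series terminates on n_f = 2; the third line has n_i = 2+3 = 5.
ΔE = 54.40 × (1/2² − 1/5²) = 11.42 eV.
λ = 1240 / 11.42 = 109 nm.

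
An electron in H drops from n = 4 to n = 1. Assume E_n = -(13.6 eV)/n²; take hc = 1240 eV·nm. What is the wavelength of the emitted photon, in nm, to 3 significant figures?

97.3 nm

ΔE = 13.60 × (1/1² − 1/4²) = 13.60 × 0.9375 = 12.75 eV.
λ = hc/ΔE = 1240 / 12.75 = 97.3 nm.
This line belongs to the Lyman series.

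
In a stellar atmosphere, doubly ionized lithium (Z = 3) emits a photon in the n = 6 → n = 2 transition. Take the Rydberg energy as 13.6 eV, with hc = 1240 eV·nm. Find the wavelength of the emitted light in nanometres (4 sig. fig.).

For Z = 3 the level energies scale as Z², so the effective Rydberg energy is 13.6 × 9 = 122.4 eV.
ΔE = 122.4 × (1/2² − 1/6²) = 122.4 × 0.2222 = 27.20 eV.
λ = hc/ΔE = 1240 / 27.20 = 45.59 nm.

45.59 nm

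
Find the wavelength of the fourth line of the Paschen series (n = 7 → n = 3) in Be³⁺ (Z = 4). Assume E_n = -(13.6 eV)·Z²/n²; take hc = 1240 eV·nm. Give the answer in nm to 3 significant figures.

62.8 nm

The Paschen series terminates on n_f = 3; the fourth line has n_i = 3+4 = 7.
ΔE = 217.6 × (1/3² − 1/7²) = 19.74 eV.
λ = 1240 / 19.74 = 62.8 nm.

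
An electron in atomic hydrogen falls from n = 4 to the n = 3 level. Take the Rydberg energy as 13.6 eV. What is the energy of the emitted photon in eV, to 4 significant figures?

0.6611 eV

E_4 = −13.60/16 = −0.8500 eV and E_3 = −13.60/9 = −1.511 eV.
The photon energy is |E_4 − E_3| = 0.6611 eV.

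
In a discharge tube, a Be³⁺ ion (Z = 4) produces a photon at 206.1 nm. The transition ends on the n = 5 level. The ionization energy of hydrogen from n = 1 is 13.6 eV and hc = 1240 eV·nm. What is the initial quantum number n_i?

n_i = 9

The photon energy is ΔE = hc/λ = 1240 / 206.1 = 6.016 eV.
With Z = 4, ΔE = 217.6 × (1/n_f² − 1/n_i²), so 1/n_f² − 1/n_i² = 0.02765.
With n_f = 5: 1/n_i² = 1/25 − 0.02765 = 0.01235, so n_i ≈ 9.00.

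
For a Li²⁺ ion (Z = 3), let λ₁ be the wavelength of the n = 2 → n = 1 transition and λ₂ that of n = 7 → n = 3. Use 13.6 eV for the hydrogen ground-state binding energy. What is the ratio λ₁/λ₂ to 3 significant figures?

0.121

λ ∝ 1/ΔE ∝ 1/(1/n_f² − 1/n_i²), and the Z² and hc factors cancel in the ratio.
λ₁/λ₂ = (1/3² − 1/7²)/(1/1² − 1/2²) = 0.09070/0.7500 = 0.121.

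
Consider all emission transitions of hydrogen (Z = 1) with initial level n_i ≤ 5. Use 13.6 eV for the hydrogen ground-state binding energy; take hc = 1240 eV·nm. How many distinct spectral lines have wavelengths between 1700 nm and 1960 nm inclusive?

1

Enumerate all n_i → n_f pairs with 1 ≤ n_f < n_i ≤ 5 and compute λ = 1240 / [13.6·1·(1/n_f² − 1/n_i²)].
Lines falling in [1700, 1960] nm: 4→3 (1876 nm).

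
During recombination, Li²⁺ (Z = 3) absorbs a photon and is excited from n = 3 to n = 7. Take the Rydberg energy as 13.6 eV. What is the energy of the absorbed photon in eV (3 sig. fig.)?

The Bohr energies scale as Z², so for Z = 3: E_n = −122.4/n² eV.
E_7 = −122.4/49 = −2.498 eV and E_3 = −122.4/9 = −13.60 eV.
The photon energy is |E_7 − E_3| = 11.1 eV.

11.1 eV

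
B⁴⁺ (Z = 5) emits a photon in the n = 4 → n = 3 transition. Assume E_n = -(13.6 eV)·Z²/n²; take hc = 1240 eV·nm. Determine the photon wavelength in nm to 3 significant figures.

75.0 nm

For Z = 5 the level energies scale as Z², so the effective Rydberg energy is 13.6 × 25 = 340.0 eV.
ΔE = 340.0 × (1/3² − 1/4²) = 340.0 × 0.04861 = 16.53 eV.
λ = hc/ΔE = 1240 / 16.53 = 75.0 nm.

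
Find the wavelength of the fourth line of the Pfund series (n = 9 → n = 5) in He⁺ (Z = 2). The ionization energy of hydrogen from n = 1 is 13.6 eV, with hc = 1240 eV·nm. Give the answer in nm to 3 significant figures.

The Pfund series terminates on n_f = 5; the fourth line has n_i = 5+4 = 9.
ΔE = 54.40 × (1/5² − 1/9²) = 1.504 eV.
λ = 1240 / 1.504 = 824 nm.

824 nm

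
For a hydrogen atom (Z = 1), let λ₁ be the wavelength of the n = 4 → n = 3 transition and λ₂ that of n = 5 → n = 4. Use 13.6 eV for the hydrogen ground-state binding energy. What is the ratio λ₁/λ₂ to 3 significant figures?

0.463

λ ∝ 1/ΔE ∝ 1/(1/n_f² − 1/n_i²), and the Z² and hc factors cancel in the ratio.
λ₁/λ₂ = (1/4² − 1/5²)/(1/3² − 1/4²) = 0.02250/0.04861 = 0.463.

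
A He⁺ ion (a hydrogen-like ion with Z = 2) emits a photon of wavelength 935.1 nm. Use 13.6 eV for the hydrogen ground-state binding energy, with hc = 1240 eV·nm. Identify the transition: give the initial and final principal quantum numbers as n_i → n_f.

n_i = 8, n_f = 5

The photon energy is ΔE = hc/λ = 1240 / 935.1 = 1.326 eV.
With Z = 2, ΔE = 54.40 × (1/n_f² − 1/n_i²), so 1/n_f² − 1/n_i² = 0.02438.
Trying n_f = 5 gives 1/n_i² = 0.01562, i.e. n_i ≈ 8; this pair matches.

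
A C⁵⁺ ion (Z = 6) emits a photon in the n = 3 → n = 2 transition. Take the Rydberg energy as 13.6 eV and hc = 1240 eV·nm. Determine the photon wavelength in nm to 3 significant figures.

18.2 nm

For Z = 6 the level energies scale as Z², so the effective Rydberg energy is 13.6 × 36 = 489.6 eV.
ΔE = 489.6 × (1/2² − 1/3²) = 489.6 × 0.1389 = 68.00 eV.
λ = hc/ΔE = 1240 / 68.00 = 18.2 nm.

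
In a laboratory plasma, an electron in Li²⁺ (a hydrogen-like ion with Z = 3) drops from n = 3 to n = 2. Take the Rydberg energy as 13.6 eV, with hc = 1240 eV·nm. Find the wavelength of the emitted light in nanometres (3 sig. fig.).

72.9 nm

For Z = 3 the level energies scale as Z², so the effective Rydberg energy is 13.6 × 9 = 122.4 eV.
ΔE = 122.4 × (1/2² − 1/3²) = 122.4 × 0.1389 = 17.00 eV.
λ = hc/ΔE = 1240 / 17.00 = 72.9 nm.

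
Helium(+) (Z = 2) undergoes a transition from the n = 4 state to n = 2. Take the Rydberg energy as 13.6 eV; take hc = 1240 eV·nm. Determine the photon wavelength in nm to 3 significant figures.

122 nm

For Z = 2 the level energies scale as Z², so the effective Rydberg energy is 13.6 × 4 = 54.40 eV.
ΔE = 54.40 × (1/2² − 1/4²) = 54.40 × 0.1875 = 10.20 eV.
λ = hc/ΔE = 1240 / 10.20 = 122 nm.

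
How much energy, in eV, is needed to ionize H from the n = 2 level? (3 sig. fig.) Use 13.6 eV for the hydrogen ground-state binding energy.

E_2 = −13.60/4 = −3.40 eV, so ionization (to E = 0) requires 3.40 eV.

3.40 eV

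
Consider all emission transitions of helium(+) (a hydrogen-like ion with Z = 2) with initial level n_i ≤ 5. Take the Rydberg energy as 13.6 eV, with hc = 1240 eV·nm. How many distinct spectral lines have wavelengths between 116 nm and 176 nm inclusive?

Enumerate all n_i → n_f pairs with 1 ≤ n_f < n_i ≤ 5 and compute λ = 1240 / [13.6·4·(1/n_f² − 1/n_i²)].
Lines falling in [116, 176] nm: 4→2 (121.6 nm), 3→2 (164.1 nm).

2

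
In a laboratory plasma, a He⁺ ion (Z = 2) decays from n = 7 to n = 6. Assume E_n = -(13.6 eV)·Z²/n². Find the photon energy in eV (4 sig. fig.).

0.4009 eV

The Bohr energies scale as Z², so for Z = 2: E_n = −54.40/n² eV.
E_7 = −54.40/49 = −1.110 eV and E_6 = −54.40/36 = −1.511 eV.
The photon energy is |E_7 − E_6| = 0.4009 eV.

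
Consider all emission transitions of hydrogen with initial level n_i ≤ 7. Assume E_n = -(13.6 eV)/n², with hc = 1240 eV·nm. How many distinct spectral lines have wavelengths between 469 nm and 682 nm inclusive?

Enumerate all n_i → n_f pairs with 1 ≤ n_f < n_i ≤ 7 and compute λ = 1240 / [13.6·1·(1/n_f² − 1/n_i²)].
Lines falling in [469, 682] nm: 4→2 (486.3 nm), 3→2 (656.5 nm).

2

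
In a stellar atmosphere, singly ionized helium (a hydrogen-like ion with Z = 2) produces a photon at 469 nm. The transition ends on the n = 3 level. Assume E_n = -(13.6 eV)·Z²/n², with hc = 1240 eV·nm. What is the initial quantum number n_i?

n_i = 4

The photon energy is ΔE = hc/λ = 1240 / 469 = 2.644 eV.
With Z = 2, ΔE = 54.40 × (1/n_f² − 1/n_i²), so 1/n_f² − 1/n_i² = 0.04860.
With n_f = 3: 1/n_i² = 1/9 − 0.04860 = 0.06251, so n_i ≈ 4.00.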